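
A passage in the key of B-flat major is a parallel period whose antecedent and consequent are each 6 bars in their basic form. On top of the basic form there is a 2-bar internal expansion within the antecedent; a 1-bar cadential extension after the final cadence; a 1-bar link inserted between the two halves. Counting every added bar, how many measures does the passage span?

16 measures

Basic parallel period: 6 + 6 = 12 bars.
12 (basic form) + 2 (internal expansion) + 1 (cadential extension) + 1 (link) = 16.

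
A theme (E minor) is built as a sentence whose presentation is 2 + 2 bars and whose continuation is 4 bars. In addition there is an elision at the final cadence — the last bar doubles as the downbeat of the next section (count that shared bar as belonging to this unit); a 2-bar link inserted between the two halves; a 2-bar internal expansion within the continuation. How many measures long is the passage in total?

12 measures

Basic sentence: 2 + 2 + 4 = 8 bars.
8 (basic form) + 2 (link) + 2 (internal expansion) = 12.
The elision shares a bar with the next section but does not change this unit's count.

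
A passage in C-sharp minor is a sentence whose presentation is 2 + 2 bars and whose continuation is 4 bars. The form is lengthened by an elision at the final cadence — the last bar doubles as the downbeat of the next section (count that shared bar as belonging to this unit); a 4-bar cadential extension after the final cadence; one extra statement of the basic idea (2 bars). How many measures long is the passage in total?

Basic sentence: 2 + 2 + 4 = 8 bars.
8 (basic form) + 4 (cadential extension) + 2 (extra statement) = 14.
The elision shares a bar with the next section but does not change this unit's count.

14 measures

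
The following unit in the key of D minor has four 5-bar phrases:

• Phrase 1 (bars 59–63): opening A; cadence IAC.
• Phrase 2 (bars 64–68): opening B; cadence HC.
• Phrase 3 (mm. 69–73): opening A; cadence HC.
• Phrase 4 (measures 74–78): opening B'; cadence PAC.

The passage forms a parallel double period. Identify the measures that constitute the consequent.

measures 69–78

In a double period the four phrases pair into a large antecedent (phrases 1–2, ending half cadence) and a large consequent (phrases 3–4, ending perfect authentic cadence). The consequent spans mm. 69–78.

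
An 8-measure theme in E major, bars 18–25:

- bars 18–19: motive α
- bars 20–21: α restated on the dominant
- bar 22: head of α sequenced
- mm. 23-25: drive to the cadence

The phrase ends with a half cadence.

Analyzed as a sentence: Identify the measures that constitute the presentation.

The presentation of a sentence is the basic idea (measures 18-19) plus its repetition (bars 20–21); the presentation is therefore measures 18–21.

measures 18–21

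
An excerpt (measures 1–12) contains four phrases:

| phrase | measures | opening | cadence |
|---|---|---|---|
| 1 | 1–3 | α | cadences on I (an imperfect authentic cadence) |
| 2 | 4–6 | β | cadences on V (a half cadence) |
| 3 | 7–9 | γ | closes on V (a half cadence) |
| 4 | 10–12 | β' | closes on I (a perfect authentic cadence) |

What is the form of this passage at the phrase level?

Four phrases in two halves: the first half (mm. 1–6) ends with a half cadence, the second (measures 7–12) with a perfect authentic cadence — a large antecedent–consequent pair, i.e. a double period.
Phrase 3 begins with different material from phrase 1, making it contrasting.

contrasting double period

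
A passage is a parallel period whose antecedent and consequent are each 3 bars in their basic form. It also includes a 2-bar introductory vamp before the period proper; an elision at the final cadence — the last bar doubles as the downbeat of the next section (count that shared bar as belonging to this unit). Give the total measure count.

Basic parallel period: 3 + 3 = 6 bars.
6 (basic form) + 2 (introduction) = 8.
The elision shares a bar with the next section but does not change this unit's count.

8 measures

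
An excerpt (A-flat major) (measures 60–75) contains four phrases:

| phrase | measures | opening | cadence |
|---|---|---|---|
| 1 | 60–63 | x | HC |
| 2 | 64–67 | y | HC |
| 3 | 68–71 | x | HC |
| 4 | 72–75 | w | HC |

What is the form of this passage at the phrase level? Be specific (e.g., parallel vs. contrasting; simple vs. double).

phrase group

Phrase 4 ends with a half cadence, no stronger than phrase 2's half cadence, so the four phrases do not form a double period; nor do phrases 3–4 duplicate 1–2, so it is not a repeated period. With no phrase reaching a conclusive cadence, the passage is a phrase group.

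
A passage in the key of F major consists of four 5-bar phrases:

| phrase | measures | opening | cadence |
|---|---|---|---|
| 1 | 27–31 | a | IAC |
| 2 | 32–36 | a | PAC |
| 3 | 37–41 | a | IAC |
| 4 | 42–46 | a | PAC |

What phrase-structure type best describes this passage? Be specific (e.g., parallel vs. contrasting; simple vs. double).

repeated period

The cadence pattern IAC–PAC–IAC–PAC is weak–strong twice, and phrases 3–4 restate phrases 1–2: a period heard twice, not a double period (which would end weakly at phrase 2).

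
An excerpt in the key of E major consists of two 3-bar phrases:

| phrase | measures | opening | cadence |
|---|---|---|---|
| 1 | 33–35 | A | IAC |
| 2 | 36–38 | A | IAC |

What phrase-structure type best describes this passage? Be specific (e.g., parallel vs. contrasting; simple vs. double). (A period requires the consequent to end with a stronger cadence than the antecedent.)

Both phrases have the same opening (A) and the same cadence (imperfect authentic cadence): the second is a restatement, not a consequent, so this is a repeated phrase rather than a period.

repeated phrase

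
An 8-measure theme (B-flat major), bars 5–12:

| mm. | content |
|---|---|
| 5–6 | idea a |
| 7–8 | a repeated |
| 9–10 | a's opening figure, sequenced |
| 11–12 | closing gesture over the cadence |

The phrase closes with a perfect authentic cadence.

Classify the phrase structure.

Basic idea (measures 5–6) + its repetition (measures 7–8) form the presentation; fragmentation and cadence (measures 9–12) form the continuation — the 8-bar whole is a sentence.

sentence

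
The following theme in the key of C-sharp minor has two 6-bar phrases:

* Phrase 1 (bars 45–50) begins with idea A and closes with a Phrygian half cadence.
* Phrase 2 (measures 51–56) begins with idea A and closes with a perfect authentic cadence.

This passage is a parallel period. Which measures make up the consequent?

The antecedent is the phrase ending with the weaker cadence (Phrygian half cadence, phrase 1) and the consequent the one ending more conclusively (perfect authentic cadence, phrase 2); the consequent is bars 51–56.

measures 51–56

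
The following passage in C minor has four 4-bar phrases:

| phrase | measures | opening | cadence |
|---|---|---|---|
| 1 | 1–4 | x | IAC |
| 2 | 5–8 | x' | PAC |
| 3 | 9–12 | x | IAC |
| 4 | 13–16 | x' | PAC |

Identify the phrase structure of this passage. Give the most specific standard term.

repeated period

The cadence pattern IAC–PAC–IAC–PAC is weak–strong twice, and phrases 3–4 restate phrases 1–2: a period heard twice, not a double period (which would end weakly at phrase 2).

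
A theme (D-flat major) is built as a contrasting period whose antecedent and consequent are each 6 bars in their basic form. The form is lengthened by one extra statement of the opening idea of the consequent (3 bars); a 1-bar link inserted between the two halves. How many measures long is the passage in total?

16 measures

Basic contrasting period: 6 + 6 = 12 bars.
12 (basic form) + 3 (extra statement) + 1 (link) = 16.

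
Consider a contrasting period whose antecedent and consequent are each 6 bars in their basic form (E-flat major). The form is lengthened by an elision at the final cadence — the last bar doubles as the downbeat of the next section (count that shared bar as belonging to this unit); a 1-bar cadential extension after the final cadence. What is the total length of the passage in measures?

Basic contrasting period: 6 + 6 = 12 bars.
12 (basic form) + 1 (cadential extension) = 13.
The elision shares a bar with the next section but does not change this unit's count.

13 measures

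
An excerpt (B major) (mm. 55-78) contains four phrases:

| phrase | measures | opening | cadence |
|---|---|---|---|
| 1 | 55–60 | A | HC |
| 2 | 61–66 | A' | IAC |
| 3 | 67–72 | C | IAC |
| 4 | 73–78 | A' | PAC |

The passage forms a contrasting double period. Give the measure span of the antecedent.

measures 55–66

In a double period the first pair of phrases (ending imperfect authentic cadence) is the large antecedent and the second pair (ending perfect authentic cadence) is the large consequent; the antecedent is measures 55–66.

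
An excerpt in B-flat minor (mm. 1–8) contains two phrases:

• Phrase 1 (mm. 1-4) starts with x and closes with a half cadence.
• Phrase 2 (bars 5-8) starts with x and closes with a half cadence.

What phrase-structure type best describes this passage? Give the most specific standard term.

Both phrases have the same opening (x) and the same cadence (half cadence): the second is a restatement, not a consequent, so this is a repeated phrase rather than a period.

repeated phrase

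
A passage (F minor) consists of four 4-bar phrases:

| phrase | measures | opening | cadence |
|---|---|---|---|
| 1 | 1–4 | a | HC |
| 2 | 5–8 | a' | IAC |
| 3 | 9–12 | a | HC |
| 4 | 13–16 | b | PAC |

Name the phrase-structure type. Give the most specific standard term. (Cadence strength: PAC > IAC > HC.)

parallel double period

Four phrases in two halves: the first half (measures 1–8) ends with an imperfect authentic cadence, the second (mm. 9-16) with a perfect authentic cadence — a large antecedent–consequent pair, i.e. a double period.
Phrase 3 begins with the same material as phrase 1, making it parallel.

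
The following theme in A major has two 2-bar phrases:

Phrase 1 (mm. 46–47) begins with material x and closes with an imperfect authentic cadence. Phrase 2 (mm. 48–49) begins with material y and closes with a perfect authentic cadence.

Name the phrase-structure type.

contrasting period

Phrase 1 ends with an imperfect authentic cadence (weaker) and phrase 2 with a perfect authentic cadence (stronger): antecedent + consequent = a period.
The two phrases open with different material (x / y), so the period is contrasting.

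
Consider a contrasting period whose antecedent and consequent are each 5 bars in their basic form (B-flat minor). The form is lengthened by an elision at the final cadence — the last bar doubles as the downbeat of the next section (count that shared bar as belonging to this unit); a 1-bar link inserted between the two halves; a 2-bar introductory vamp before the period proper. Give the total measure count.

13 measures

Basic contrasting period: 5 + 5 = 10 bars.
10 (basic form) + 1 (link) + 2 (introduction) = 13.
The elision shares a bar with the next section but does not change this unit's count.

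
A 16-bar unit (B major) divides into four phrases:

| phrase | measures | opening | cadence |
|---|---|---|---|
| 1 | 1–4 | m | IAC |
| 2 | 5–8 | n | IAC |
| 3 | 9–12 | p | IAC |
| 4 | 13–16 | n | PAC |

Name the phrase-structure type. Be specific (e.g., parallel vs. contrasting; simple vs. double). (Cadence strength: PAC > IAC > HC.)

Four phrases in two halves: the first half (bars 1-8) ends with an imperfect authentic cadence, the second (bars 9-16) with a perfect authentic cadence — a large antecedent–consequent pair, i.e. a double period.
Phrase 3 begins with different material from phrase 1, making it contrasting.

contrasting double period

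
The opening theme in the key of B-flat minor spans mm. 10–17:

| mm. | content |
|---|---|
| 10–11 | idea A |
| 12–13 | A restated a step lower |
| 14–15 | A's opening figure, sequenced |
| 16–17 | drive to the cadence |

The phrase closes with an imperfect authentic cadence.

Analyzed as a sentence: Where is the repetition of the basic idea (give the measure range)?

The presentation of a sentence is the basic idea (mm. 10–11) plus its repetition (measures 12–13); the repetition of the basic idea is therefore mm. 12–13.

measures 12–13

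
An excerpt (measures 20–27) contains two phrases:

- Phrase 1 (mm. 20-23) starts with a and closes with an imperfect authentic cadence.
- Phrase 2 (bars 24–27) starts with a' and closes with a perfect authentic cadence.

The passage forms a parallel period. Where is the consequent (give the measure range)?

measures 24–27

The antecedent is the phrase ending with the weaker cadence (imperfect authentic cadence, phrase 1) and the consequent the one ending more conclusively (perfect authentic cadence, phrase 2); the consequent is measures 24-27.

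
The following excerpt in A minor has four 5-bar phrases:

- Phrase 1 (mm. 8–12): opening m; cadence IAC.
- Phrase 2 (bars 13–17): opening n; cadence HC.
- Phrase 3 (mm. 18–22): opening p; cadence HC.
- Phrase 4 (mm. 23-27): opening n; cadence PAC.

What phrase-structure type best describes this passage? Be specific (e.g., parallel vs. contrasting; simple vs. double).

Four phrases in two halves: the first half (mm. 8–17) ends with a half cadence, the second (mm. 18–27) with a perfect authentic cadence — a large antecedent–consequent pair, i.e. a double period.
Phrase 3 begins with different material from phrase 1, making it contrasting.

contrasting double period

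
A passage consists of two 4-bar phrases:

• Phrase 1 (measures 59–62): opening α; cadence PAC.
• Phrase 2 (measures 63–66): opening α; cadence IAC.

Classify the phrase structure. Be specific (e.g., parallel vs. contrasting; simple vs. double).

phrase group

The second phrase closes with an imperfect authentic cadence, which is not stronger than the first phrase's perfect authentic cadence; without a weak→strong cadential pair there is no antecedent–consequent relationship, so this is a phrase group rather than a period.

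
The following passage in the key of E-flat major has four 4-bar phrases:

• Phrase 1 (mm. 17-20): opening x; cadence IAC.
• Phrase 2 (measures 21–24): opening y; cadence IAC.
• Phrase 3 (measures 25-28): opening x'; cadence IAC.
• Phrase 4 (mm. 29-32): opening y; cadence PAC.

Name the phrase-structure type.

parallel double period

Four phrases in two halves: the first half (bars 17-24) ends with an imperfect authentic cadence, the second (bars 25–32) with a perfect authentic cadence — a large antecedent–consequent pair, i.e. a double period.
Phrase 3 begins with the same material as phrase 1, making it parallel.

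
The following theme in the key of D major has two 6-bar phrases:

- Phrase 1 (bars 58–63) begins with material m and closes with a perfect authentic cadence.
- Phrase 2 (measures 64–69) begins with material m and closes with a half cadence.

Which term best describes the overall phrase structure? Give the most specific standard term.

The second phrase closes with a half cadence, which is not stronger than the first phrase's perfect authentic cadence; without a weak→strong cadential pair there is no antecedent–consequent relationship, so this is a phrase group rather than a period.

phrase group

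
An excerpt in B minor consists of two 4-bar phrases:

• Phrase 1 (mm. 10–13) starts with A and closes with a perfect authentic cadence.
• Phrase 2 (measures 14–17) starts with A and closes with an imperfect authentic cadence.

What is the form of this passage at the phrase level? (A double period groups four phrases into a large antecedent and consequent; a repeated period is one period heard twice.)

The second phrase closes with an imperfect authentic cadence, which is not stronger than the first phrase's perfect authentic cadence; without a weak→strong cadential pair there is no antecedent–consequent relationship, so this is a phrase group rather than a period.

phrase group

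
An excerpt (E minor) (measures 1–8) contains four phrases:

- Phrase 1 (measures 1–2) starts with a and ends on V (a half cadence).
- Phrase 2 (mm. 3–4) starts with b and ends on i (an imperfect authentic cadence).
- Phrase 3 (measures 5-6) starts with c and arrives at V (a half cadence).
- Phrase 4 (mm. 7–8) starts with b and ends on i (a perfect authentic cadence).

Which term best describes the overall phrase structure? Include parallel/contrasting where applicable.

Four phrases in two halves: the first half (mm. 1–4) ends with an imperfect authentic cadence, the second (measures 5–8) with a perfect authentic cadence — a large antecedent–consequent pair, i.e. a double period.
Phrase 3 begins with different material from phrase 1, making it contrasting.

contrasting double period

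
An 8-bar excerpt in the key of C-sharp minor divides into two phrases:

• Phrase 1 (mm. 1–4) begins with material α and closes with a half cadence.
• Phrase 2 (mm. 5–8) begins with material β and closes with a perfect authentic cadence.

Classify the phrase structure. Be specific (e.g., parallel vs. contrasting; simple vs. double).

Phrase 1 ends with a half cadence (weaker) and phrase 2 with a perfect authentic cadence (stronger): antecedent + consequent = a period.
The two phrases open with different material (α / β), so the period is contrasting.

contrasting period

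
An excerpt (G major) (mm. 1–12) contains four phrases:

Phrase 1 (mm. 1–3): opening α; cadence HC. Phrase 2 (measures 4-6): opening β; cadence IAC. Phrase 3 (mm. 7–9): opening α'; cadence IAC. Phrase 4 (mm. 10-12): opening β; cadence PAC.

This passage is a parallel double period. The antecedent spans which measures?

In a double period the four phrases pair into a large antecedent (phrases 1–2, ending imperfect authentic cadence) and a large consequent (phrases 3–4, ending perfect authentic cadence). The antecedent spans bars 1-6.

measures 1–6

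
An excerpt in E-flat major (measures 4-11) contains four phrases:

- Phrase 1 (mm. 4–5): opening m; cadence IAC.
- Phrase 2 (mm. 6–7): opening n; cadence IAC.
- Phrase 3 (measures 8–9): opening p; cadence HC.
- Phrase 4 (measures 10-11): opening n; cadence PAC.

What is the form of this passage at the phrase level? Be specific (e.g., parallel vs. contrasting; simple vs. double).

contrasting double period

Four phrases in two halves: the first half (measures 4–7) ends with an imperfect authentic cadence, the second (mm. 8-11) with a perfect authentic cadence — a large antecedent–consequent pair, i.e. a double period.
Phrase 3 begins with different material from phrase 1, making it contrasting.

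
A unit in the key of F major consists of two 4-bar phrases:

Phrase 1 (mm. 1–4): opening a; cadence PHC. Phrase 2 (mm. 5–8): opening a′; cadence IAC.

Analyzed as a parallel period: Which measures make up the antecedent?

measures 1–4

The antecedent is the phrase ending with the weaker cadence (Phrygian half cadence, phrase 1) and the consequent the one ending more conclusively (imperfect authentic cadence, phrase 2); the antecedent is mm. 1–4.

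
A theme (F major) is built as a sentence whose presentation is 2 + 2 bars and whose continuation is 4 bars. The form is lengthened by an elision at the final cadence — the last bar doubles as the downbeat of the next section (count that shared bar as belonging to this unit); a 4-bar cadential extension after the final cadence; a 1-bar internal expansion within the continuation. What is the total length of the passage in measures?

Basic sentence: 2 + 2 + 4 = 8 bars.
8 (basic form) + 4 (cadential extension) + 1 (internal expansion) = 13.
The elision shares a bar with the next section but does not change this unit's count.

13 measures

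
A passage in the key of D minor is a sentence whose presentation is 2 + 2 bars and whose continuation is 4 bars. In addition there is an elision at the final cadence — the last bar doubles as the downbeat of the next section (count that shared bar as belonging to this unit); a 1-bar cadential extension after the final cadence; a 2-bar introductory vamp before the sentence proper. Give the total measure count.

11 measures

Basic sentence: 2 + 2 + 4 = 8 bars.
8 (basic form) + 1 (cadential extension) + 2 (introduction) = 11.
The elision shares a bar with the next section but does not change this unit's count.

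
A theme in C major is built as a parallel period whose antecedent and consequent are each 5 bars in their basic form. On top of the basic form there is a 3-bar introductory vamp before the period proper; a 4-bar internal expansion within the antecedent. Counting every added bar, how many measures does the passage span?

Basic parallel period: 5 + 5 = 10 bars.
10 (basic form) + 3 (introduction) + 4 (internal expansion) = 17.

17 measures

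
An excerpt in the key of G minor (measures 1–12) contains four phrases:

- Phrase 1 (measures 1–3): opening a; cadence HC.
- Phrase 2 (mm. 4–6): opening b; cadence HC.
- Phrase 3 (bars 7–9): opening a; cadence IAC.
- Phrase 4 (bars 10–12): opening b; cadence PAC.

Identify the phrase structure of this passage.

Four phrases in two halves: the first half (bars 1–6) ends with a half cadence, the second (mm. 7–12) with a perfect authentic cadence — a large antecedent–consequent pair, i.e. a double period.
Phrase 3 begins with the same material as phrase 1, making it parallel.

parallel double period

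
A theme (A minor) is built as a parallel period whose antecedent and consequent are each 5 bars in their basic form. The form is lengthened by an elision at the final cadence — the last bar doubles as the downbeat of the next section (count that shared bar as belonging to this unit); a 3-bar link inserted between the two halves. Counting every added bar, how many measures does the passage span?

Basic parallel period: 5 + 5 = 10 bars.
10 (basic form) + 3 (link) = 13.
The elision shares a bar with the next section but does not change this unit's count.

13 measures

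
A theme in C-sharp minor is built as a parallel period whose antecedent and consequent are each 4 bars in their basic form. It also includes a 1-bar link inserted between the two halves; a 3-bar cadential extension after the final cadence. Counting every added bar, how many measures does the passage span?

12 measures

Basic parallel period: 4 + 4 = 8 bars.
8 (basic form) + 1 (link) + 3 (cadential extension) = 12.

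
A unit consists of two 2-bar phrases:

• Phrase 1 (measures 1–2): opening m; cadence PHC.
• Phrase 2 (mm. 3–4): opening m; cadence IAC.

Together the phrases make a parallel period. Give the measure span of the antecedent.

measures 1–2

The phrase ending with the weaker cadence (Phrygian half cadence) is the antecedent; the one ending more conclusively (imperfect authentic cadence) is the consequent. The antecedent is measures 1–2.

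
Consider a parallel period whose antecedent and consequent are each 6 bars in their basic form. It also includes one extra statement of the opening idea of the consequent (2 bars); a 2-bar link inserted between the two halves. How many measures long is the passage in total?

Basic parallel period: 6 + 6 = 12 bars.
12 (basic form) + 2 (extra statement) + 2 (link) = 16.

16 measures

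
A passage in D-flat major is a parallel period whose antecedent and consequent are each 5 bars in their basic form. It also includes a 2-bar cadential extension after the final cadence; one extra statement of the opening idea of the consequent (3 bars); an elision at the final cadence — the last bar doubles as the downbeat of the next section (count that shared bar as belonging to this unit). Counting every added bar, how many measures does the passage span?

Basic parallel period: 5 + 5 = 10 bars.
10 (basic form) + 2 (cadential extension) + 3 (extra statement) = 15.
The elision shares a bar with the next section but does not change this unit's count.

15 measures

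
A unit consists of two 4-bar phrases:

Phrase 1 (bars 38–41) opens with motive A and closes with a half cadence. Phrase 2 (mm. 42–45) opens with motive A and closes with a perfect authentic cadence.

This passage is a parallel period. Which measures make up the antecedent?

The antecedent is the phrase ending with the weaker cadence (half cadence, phrase 1) and the consequent the one ending more conclusively (perfect authentic cadence, phrase 2); the antecedent is mm. 38–41.

measures 38–41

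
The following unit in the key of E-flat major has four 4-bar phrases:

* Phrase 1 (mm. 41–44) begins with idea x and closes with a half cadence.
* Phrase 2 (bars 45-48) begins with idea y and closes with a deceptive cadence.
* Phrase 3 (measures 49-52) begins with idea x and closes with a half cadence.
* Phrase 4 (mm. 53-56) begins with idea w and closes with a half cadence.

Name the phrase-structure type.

phrase group

Phrase 4 ends with a half cadence, no stronger than phrase 2's deceptive cadence, so the four phrases do not form a double period; nor do phrases 3–4 duplicate 1–2, so it is not a repeated period. With no phrase reaching a conclusive cadence, the passage is a phrase group.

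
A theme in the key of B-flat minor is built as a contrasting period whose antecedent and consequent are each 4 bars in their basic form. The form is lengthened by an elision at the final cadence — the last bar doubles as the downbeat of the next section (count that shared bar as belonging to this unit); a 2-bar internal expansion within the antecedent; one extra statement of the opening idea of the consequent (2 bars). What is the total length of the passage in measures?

Basic contrasting period: 4 + 4 = 8 bars.
8 (basic form) + 2 (internal expansion) + 2 (extra statement) = 12.
The elision shares a bar with the next section but does not change this unit's count.

12 measures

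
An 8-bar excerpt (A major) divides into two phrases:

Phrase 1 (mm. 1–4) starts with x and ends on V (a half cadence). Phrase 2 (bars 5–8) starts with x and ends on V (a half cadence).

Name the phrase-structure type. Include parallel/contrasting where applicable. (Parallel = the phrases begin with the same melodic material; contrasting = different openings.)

repeated phrase

Both phrases have the same opening (x) and the same cadence (half cadence): the second is a restatement, not a consequent, so this is a repeated phrase rather than a period.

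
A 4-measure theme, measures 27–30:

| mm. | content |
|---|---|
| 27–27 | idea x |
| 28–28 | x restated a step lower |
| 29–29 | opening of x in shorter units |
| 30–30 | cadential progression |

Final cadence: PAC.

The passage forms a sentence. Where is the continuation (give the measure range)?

measures 29–30

After the presentation (mm. 27–28), the continuation covers the fragmentation through the cadence: bars 29–30.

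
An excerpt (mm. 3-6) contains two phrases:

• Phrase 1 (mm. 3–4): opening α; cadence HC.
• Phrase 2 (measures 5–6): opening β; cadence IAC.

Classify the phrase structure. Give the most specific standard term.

contrasting period

Phrase 1 ends with a half cadence (weaker) and phrase 2 with an imperfect authentic cadence (stronger): antecedent + consequent = a period.
The two phrases open with different material (α / β), so the period is contrasting.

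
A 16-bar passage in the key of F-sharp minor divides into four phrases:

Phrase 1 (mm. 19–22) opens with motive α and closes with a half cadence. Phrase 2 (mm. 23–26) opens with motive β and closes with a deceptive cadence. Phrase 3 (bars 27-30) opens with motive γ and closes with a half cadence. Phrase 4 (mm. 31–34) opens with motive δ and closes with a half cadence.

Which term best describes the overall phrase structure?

phrase group

Phrase 4 ends with a half cadence, no stronger than phrase 2's deceptive cadence, so the four phrases do not form a double period; nor do phrases 3–4 duplicate 1–2, so it is not a repeated period. With no phrase reaching a conclusive cadence, the passage is a phrase group.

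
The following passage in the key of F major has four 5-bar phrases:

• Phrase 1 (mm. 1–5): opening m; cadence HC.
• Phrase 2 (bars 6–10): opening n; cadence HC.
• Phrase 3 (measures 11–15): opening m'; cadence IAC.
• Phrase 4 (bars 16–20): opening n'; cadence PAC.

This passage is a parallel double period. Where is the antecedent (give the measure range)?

measures 1–10

In a double period the four phrases pair into a large antecedent (phrases 1–2, ending half cadence) and a large consequent (phrases 3–4, ending perfect authentic cadence). The antecedent spans mm. 1–10.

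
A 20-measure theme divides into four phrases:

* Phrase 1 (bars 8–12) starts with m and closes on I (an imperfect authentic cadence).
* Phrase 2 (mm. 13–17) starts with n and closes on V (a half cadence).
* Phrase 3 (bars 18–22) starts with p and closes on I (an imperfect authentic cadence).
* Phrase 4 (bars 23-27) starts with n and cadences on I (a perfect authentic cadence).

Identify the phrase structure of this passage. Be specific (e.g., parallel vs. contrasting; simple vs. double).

contrasting double period

Four phrases in two halves: the first half (bars 8-17) ends with a half cadence, the second (mm. 18–27) with a perfect authentic cadence — a large antecedent–consequent pair, i.e. a double period.
Phrase 3 begins with different material from phrase 1, making it contrasting.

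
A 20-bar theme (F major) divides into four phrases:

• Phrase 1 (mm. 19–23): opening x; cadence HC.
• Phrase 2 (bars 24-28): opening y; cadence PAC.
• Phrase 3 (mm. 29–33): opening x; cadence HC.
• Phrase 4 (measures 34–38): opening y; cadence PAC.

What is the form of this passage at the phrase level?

The cadence pattern HC–PAC–HC–PAC is weak–strong twice, and phrases 3–4 restate phrases 1–2: a period heard twice, not a double period (which would end weakly at phrase 2).

repeated period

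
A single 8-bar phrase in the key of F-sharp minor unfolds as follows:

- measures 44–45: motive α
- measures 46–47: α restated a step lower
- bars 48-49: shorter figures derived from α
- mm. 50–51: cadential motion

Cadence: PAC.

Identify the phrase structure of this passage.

sentence

Basic idea (mm. 44–45) + its repetition (bars 46–47) form the presentation; fragmentation and cadence (measures 48–51) form the continuation — the 8-bar whole is a sentence.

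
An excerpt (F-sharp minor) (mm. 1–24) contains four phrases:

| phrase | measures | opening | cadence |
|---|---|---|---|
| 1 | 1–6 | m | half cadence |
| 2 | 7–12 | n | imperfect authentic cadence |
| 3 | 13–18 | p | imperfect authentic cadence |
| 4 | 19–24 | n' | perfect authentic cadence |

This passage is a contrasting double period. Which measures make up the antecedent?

measures 1–12

In a double period the four phrases pair into a large antecedent (phrases 1–2, ending imperfect authentic cadence) and a large consequent (phrases 3–4, ending perfect authentic cadence). The antecedent spans mm. 1–12.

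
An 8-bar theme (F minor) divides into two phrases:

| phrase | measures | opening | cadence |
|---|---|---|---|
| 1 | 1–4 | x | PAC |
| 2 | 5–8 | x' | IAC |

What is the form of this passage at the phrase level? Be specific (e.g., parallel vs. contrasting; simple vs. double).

The second phrase closes with an imperfect authentic cadence, which is not stronger than the first phrase's perfect authentic cadence; without a weak→strong cadential pair there is no antecedent–consequent relationship, so this is a phrase group rather than a period.

phrase group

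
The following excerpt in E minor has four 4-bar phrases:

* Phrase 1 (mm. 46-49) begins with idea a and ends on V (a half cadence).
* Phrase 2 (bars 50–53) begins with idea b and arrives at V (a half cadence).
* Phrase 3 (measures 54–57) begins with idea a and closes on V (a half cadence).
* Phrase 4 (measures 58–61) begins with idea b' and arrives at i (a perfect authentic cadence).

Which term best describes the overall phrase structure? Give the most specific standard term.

Four phrases in two halves: the first half (mm. 46–53) ends with a half cadence, the second (measures 54–61) with a perfect authentic cadence — a large antecedent–consequent pair, i.e. a double period.
Phrase 3 begins with the same material as phrase 1, making it parallel.

parallel double period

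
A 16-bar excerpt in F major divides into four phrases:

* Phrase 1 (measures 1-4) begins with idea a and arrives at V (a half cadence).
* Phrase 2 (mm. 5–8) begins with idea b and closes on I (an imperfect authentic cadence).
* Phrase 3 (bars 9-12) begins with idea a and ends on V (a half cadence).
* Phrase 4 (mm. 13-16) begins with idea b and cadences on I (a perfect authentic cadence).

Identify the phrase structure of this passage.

Four phrases in two halves: the first half (mm. 1–8) ends with an imperfect authentic cadence, the second (mm. 9–16) with a perfect authentic cadence — a large antecedent–consequent pair, i.e. a double period.
Phrase 3 begins with the same material as phrase 1, making it parallel.

parallel double period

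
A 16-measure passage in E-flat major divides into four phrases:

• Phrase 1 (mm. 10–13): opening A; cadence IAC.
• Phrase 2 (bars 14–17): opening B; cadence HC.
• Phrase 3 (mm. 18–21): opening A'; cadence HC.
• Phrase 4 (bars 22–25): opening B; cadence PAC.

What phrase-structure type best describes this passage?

parallel double period

Four phrases in two halves: the first half (bars 10–17) ends with a half cadence, the second (bars 18-25) with a perfect authentic cadence — a large antecedent–consequent pair, i.e. a double period.
Phrase 3 begins with the same material as phrase 1, making it parallel.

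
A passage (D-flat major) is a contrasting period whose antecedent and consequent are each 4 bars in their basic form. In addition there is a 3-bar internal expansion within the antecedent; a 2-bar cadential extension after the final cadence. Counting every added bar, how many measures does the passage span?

13 measures

Basic contrasting period: 4 + 4 = 8 bars.
8 (basic form) + 3 (internal expansion) + 2 (cadential extension) = 13.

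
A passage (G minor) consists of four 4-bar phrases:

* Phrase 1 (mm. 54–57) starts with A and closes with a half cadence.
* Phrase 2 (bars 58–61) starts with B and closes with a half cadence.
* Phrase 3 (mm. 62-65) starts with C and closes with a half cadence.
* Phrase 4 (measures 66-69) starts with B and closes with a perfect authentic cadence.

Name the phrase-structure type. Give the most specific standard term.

contrasting double period

Four phrases in two halves: the first half (measures 54-61) ends with a half cadence, the second (measures 62–69) with a perfect authentic cadence — a large antecedent–consequent pair, i.e. a double period.
Phrase 3 begins with different material from phrase 1, making it contrasting.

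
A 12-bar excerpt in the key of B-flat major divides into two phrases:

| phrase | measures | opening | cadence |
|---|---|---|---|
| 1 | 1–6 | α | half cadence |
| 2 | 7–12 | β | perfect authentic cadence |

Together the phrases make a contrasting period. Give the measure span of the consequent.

measures 7–12

The phrase ending with the weaker cadence (half cadence) is the antecedent; the one ending more conclusively (perfect authentic cadence) is the consequent. The consequent is measures 7–12.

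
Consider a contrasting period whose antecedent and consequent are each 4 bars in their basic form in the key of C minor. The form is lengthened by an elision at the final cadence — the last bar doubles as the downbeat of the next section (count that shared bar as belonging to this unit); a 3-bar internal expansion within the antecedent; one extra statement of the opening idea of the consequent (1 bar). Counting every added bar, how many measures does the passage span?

Basic contrasting period: 4 + 4 = 8 bars.
8 (basic form) + 3 (internal expansion) + 1 (extra statement) = 12.
The elision shares a bar with the next section but does not change this unit's count.

12 measures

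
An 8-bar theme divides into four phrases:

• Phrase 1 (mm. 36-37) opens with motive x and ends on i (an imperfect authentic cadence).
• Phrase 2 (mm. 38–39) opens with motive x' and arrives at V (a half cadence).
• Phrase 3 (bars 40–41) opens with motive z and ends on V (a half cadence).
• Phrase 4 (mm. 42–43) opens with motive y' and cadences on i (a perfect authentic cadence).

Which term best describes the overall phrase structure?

Four phrases in two halves: the first half (measures 36–39) ends with a half cadence, the second (measures 40-43) with a perfect authentic cadence — a large antecedent–consequent pair, i.e. a double period.
Phrase 3 begins with different material from phrase 1, making it contrasting.

contrasting double period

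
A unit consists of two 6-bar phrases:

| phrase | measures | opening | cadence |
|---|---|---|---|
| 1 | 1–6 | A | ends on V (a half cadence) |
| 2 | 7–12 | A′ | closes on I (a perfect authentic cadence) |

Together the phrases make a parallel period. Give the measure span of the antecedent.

The phrase ending with the weaker cadence (half cadence) is the antecedent; the one ending more conclusively (perfect authentic cadence) is the consequent. The antecedent is measures 1–6.

measures 1–6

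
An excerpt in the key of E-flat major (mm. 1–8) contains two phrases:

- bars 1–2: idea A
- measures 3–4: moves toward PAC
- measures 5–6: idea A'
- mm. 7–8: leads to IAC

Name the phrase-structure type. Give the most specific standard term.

phrase group

The second phrase closes with an imperfect authentic cadence, which is not stronger than the first phrase's perfect authentic cadence; without a weak→strong cadential pair there is no antecedent–consequent relationship, so this is a phrase group rather than a period.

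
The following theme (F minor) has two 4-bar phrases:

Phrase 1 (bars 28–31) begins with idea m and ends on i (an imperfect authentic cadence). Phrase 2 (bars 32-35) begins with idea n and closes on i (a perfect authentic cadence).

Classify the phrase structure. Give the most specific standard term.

contrasting period

Phrase 1 ends with an imperfect authentic cadence (weaker) and phrase 2 with a perfect authentic cadence (stronger): antecedent + consequent = a period.
The two phrases open with different material (m / n), so the period is contrasting.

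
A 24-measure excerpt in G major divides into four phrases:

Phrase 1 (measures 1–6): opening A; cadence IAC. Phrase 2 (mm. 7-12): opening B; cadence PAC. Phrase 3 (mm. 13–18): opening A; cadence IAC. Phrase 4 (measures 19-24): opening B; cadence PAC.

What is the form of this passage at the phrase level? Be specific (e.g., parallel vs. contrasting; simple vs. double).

repeated period

The cadence pattern IAC–PAC–IAC–PAC is weak–strong twice, and phrases 3–4 restate phrases 1–2: a period heard twice, not a double period (which would end weakly at phrase 2).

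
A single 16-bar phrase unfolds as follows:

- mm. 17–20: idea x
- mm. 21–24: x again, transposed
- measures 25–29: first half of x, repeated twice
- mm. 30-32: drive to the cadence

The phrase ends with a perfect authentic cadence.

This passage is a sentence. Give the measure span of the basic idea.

measures 17–20

The presentation of a sentence is the basic idea (measures 17–20) plus its repetition (measures 21–24); the basic idea is therefore bars 17–20.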